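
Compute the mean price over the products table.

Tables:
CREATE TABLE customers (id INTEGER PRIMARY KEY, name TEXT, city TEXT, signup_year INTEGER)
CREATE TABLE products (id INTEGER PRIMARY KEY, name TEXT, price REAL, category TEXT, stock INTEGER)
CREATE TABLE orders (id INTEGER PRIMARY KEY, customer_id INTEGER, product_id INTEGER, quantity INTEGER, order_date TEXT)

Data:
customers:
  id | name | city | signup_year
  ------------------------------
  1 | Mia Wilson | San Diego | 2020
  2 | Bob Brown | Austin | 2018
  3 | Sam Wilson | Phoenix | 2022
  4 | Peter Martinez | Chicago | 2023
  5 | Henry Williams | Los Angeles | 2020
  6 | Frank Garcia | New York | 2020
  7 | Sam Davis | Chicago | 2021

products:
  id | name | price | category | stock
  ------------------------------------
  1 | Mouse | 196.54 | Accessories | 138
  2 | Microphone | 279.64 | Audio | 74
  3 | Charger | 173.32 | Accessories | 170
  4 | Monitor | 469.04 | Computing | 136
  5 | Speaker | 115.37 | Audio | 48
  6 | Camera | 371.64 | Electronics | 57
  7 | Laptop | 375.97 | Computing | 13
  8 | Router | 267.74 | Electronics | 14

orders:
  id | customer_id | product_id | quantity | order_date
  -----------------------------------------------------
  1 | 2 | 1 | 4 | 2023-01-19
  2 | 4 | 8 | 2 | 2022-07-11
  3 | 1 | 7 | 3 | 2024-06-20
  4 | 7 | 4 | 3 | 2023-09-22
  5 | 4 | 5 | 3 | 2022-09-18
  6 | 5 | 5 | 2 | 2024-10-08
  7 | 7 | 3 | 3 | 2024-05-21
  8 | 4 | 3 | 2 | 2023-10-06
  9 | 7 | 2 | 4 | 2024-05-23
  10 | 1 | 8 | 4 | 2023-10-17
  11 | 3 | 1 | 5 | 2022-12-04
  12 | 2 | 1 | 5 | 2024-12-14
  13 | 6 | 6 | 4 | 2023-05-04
SELECT AVG(price) FROM products

Execution result:
281.16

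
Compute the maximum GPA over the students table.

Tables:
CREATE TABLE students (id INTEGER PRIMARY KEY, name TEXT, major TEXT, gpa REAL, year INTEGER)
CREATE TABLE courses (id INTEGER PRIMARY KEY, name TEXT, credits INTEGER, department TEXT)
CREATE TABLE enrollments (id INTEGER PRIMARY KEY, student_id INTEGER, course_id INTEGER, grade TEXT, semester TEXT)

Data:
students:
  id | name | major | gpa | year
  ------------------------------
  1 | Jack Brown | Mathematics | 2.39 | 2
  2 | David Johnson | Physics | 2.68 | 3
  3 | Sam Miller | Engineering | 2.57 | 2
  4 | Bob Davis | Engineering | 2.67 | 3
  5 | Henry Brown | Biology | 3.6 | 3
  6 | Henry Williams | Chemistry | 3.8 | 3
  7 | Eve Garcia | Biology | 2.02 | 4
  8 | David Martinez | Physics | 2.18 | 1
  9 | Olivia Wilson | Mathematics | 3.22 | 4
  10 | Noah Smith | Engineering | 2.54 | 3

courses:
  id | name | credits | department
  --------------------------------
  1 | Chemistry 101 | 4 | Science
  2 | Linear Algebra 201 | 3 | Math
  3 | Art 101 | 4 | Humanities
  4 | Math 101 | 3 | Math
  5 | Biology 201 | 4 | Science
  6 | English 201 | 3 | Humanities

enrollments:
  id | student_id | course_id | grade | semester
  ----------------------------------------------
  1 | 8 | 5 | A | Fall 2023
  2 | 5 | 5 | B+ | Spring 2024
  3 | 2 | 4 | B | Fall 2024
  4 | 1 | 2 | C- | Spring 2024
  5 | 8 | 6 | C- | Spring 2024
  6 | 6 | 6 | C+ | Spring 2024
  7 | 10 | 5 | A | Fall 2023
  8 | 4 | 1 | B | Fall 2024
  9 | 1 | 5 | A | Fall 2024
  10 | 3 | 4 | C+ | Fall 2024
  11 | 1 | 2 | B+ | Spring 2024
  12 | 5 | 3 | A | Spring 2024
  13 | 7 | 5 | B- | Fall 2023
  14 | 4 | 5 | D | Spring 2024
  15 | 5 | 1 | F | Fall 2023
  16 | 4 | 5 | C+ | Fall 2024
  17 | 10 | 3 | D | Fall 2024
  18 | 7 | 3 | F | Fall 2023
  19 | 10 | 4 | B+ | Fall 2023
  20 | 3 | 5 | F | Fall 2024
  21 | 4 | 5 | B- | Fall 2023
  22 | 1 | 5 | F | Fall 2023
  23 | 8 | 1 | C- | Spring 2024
SELECT MAX(gpa) FROM students

Execution result:
3.80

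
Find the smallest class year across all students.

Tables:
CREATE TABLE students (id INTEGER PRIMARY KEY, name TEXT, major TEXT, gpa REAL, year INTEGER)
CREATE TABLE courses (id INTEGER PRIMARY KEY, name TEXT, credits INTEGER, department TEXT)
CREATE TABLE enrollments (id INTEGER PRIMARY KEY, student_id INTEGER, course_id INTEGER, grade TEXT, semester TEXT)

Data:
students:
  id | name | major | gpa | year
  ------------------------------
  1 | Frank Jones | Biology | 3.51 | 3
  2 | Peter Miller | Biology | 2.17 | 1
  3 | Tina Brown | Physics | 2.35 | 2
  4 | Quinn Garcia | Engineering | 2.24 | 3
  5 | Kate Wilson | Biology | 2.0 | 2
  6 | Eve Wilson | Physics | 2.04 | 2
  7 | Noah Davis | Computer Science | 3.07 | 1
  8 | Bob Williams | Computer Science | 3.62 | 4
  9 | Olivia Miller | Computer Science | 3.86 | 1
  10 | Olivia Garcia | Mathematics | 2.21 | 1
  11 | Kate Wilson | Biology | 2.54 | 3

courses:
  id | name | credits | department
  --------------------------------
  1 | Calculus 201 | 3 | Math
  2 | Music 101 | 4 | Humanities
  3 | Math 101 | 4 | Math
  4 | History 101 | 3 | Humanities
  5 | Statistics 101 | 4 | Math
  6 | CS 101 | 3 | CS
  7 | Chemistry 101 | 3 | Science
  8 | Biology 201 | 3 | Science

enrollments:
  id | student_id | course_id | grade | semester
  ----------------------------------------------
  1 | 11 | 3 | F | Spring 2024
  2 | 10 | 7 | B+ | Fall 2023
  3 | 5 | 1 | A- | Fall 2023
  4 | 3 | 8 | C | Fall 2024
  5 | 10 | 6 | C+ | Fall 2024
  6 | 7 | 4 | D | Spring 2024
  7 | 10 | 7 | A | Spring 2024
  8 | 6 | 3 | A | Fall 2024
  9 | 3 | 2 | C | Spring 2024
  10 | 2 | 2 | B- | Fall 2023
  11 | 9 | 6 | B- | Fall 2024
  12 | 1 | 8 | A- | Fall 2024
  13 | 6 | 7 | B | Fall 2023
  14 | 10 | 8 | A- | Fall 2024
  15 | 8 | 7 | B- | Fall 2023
SELECT MIN(year) FROM students

Execution result:
1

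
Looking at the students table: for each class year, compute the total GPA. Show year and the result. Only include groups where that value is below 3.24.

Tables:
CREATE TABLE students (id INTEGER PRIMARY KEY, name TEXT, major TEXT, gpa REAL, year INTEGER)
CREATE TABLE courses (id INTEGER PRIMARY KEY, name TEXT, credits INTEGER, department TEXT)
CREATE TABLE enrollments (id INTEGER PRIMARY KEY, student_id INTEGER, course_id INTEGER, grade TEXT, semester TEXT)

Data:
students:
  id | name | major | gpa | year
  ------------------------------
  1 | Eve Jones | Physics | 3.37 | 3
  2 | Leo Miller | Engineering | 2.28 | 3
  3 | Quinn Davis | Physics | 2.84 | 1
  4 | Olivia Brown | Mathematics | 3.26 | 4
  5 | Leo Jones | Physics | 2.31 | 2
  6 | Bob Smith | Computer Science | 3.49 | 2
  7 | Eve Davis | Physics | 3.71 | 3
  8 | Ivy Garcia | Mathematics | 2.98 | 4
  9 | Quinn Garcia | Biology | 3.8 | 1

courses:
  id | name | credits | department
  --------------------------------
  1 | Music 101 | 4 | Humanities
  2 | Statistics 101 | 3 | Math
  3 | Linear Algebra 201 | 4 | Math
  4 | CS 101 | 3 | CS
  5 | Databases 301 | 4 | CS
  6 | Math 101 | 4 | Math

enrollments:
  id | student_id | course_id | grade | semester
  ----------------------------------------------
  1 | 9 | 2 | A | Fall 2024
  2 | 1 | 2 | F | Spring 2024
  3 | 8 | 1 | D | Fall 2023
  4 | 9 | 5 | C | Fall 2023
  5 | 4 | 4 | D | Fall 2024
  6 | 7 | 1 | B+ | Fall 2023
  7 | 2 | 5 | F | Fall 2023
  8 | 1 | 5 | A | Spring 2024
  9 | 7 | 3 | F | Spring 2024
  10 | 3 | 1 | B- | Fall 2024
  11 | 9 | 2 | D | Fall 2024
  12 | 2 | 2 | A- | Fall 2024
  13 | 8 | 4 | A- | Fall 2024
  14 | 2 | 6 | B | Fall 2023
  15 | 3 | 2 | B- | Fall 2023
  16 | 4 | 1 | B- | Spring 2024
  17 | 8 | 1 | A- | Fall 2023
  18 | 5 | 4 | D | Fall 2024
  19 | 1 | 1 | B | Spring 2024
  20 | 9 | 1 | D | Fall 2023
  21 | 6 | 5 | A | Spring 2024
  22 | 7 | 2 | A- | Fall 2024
SELECT year, SUM(gpa) AS sum_gpa FROM students GROUP BY year HAVING SUM(gpa) < 3.24

Execution result:
(no rows)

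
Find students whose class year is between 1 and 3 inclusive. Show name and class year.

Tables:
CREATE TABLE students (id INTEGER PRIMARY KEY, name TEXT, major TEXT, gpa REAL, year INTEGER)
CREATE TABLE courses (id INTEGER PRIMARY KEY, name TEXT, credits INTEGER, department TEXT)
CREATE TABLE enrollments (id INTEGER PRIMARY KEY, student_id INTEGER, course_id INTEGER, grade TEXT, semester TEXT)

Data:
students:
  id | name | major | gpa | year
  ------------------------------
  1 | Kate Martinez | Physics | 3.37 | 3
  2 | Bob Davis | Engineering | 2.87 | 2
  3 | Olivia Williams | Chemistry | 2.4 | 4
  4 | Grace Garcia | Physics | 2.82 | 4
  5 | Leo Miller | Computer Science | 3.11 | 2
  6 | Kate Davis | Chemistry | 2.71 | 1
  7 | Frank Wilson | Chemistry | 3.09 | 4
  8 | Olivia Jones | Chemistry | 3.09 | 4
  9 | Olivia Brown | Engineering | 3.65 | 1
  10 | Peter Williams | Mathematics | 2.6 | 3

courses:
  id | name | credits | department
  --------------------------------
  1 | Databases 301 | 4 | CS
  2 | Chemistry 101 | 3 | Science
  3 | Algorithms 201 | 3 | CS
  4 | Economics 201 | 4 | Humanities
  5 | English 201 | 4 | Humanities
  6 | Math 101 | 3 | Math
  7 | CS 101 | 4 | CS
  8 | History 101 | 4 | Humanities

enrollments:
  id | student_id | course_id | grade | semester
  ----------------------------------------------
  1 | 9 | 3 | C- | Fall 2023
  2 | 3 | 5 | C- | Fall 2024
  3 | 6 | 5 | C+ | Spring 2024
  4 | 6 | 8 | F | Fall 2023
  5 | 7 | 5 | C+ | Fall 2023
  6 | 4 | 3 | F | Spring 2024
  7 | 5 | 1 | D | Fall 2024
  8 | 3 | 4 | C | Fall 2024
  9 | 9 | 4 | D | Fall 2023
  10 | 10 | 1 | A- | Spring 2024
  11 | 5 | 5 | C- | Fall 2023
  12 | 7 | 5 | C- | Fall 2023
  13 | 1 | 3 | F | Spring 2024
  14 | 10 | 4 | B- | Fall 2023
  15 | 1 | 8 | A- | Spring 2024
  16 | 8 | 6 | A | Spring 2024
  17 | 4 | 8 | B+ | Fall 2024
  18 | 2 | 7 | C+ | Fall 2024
SELECT name, year FROM students WHERE year BETWEEN 1 AND 3

Execution result:
name | year
Kate Martinez | 3
Bob Davis | 2
Leo Miller | 2
Kate Davis | 1
Olivia Brown | 1
Peter Williams | 3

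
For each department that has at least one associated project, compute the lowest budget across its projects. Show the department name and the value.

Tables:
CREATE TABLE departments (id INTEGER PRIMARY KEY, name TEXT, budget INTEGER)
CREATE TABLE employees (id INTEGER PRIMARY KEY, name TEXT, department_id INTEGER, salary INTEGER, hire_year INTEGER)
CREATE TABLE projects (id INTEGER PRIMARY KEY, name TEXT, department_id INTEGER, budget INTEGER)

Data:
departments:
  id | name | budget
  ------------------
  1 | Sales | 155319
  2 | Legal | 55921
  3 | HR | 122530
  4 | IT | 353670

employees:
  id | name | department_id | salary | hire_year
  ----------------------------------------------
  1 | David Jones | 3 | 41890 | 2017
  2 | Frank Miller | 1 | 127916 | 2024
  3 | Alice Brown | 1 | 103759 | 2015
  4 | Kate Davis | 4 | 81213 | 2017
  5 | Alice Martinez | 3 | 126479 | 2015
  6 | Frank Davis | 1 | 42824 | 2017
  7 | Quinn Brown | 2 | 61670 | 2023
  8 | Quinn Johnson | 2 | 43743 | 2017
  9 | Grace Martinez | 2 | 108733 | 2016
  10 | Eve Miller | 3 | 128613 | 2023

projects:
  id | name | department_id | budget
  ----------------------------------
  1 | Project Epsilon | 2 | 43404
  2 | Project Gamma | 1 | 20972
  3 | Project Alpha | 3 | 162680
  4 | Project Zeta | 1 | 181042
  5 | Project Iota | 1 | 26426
SELECT p.name, MIN(c.budget) AS min_budget FROM projects c JOIN departments p ON c.department_id = p.id GROUP BY p.id, p.name

Execution result:
name | min_budget
Sales | 20972
Legal | 43404
HR | 162680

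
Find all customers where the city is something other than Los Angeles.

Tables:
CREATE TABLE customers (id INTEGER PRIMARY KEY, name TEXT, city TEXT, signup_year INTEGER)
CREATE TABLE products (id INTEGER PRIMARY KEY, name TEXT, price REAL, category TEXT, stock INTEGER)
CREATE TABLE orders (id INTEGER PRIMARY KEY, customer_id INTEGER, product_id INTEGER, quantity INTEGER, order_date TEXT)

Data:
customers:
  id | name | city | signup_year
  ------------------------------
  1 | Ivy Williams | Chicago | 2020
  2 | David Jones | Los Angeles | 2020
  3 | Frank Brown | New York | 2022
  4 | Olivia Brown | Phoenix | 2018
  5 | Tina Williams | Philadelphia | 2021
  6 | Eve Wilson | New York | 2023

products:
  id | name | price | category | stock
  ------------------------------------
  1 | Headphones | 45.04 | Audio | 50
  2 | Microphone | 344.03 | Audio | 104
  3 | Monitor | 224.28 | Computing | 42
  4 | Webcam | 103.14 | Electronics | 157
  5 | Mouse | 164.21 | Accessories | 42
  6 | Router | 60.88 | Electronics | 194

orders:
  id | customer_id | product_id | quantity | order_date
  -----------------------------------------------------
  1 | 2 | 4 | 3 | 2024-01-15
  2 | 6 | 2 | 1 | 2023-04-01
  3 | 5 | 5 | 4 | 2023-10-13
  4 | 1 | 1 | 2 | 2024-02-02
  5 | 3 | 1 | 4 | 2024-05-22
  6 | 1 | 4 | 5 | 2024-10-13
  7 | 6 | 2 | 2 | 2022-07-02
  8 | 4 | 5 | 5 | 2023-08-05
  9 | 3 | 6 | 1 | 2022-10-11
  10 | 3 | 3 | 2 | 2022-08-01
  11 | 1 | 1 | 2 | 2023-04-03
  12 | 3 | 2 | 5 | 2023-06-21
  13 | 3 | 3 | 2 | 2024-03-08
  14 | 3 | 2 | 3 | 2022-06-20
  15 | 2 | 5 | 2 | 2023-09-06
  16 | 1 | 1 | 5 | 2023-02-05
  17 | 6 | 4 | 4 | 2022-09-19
SELECT name, city FROM customers WHERE city <> 'Los Angeles'

Execution result:
name | city
Ivy Williams | Chicago
Frank Brown | New York
Olivia Brown | Phoenix
Tina Williams | Philadelphia
Eve Wilson | New York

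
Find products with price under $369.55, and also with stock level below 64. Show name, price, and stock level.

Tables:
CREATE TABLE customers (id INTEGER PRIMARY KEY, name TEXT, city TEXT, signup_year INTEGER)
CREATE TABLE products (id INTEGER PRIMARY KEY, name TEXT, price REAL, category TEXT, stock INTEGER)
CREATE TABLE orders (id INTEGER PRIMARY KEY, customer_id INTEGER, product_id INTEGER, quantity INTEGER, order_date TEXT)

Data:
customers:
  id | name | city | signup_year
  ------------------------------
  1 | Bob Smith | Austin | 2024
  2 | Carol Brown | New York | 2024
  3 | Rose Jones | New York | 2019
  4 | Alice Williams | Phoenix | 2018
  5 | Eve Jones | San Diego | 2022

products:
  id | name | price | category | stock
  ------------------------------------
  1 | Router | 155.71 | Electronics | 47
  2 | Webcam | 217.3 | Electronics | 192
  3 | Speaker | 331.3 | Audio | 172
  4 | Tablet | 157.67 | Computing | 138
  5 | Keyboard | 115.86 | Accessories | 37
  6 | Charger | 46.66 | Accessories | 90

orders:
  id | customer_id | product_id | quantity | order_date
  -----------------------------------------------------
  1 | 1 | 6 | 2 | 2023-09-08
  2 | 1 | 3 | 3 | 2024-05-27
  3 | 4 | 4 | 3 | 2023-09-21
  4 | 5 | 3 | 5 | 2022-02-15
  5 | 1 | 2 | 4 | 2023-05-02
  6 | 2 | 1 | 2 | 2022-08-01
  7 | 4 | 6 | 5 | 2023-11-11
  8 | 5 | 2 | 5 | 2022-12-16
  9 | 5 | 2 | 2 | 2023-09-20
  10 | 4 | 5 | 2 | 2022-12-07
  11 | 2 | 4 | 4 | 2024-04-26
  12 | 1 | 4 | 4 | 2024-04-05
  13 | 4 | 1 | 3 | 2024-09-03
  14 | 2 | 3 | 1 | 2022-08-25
SELECT name, price, stock FROM products WHERE price < 369.55 AND stock < 64

Execution result:
name | price | stock
Router | 155.71 | 47
Keyboard | 115.86 | 37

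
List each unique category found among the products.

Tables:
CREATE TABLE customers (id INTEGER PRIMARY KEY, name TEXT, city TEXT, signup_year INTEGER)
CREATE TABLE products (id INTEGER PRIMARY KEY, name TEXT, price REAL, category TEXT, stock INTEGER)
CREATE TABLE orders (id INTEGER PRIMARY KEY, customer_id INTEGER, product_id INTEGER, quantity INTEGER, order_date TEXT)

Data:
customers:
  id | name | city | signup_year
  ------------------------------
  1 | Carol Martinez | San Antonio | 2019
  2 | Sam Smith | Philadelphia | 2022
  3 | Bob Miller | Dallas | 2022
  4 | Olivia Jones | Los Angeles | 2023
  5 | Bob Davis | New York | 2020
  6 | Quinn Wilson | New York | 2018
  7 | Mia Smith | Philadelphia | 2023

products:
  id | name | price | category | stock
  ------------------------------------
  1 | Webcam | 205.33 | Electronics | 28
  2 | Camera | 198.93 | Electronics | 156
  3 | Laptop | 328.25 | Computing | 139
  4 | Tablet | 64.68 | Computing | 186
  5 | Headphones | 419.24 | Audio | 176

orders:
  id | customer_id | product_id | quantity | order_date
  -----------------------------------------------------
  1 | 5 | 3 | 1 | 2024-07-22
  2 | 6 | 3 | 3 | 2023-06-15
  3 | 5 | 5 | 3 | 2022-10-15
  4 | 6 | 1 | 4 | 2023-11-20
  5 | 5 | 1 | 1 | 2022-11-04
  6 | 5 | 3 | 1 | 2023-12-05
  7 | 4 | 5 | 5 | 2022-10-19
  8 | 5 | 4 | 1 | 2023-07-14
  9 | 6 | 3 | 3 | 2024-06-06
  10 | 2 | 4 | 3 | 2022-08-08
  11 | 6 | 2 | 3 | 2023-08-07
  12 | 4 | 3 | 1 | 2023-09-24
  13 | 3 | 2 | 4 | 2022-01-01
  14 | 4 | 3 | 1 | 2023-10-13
SELECT DISTINCT category FROM products

Execution result:
category
Electronics
Computing
Audio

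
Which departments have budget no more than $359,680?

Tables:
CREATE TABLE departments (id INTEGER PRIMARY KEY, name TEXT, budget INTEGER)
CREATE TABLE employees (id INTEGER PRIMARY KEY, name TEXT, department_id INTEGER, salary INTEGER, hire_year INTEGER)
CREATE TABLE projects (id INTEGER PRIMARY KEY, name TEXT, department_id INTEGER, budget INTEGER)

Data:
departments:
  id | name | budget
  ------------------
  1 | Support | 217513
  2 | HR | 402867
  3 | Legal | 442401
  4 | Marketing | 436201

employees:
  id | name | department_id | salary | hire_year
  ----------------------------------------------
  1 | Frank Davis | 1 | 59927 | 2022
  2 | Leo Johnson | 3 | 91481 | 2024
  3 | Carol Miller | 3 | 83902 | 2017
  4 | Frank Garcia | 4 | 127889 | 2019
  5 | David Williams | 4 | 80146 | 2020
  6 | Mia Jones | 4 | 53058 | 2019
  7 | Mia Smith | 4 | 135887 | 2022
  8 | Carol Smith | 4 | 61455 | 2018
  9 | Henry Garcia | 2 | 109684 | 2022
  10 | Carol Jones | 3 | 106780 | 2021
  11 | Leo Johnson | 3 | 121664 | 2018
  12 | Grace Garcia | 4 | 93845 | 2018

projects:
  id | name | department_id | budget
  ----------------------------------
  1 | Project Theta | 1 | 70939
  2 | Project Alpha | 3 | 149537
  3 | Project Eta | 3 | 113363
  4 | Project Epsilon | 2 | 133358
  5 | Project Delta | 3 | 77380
SELECT name, budget FROM departments WHERE budget <= 359680

Execution result:
name | budget
Support | 217513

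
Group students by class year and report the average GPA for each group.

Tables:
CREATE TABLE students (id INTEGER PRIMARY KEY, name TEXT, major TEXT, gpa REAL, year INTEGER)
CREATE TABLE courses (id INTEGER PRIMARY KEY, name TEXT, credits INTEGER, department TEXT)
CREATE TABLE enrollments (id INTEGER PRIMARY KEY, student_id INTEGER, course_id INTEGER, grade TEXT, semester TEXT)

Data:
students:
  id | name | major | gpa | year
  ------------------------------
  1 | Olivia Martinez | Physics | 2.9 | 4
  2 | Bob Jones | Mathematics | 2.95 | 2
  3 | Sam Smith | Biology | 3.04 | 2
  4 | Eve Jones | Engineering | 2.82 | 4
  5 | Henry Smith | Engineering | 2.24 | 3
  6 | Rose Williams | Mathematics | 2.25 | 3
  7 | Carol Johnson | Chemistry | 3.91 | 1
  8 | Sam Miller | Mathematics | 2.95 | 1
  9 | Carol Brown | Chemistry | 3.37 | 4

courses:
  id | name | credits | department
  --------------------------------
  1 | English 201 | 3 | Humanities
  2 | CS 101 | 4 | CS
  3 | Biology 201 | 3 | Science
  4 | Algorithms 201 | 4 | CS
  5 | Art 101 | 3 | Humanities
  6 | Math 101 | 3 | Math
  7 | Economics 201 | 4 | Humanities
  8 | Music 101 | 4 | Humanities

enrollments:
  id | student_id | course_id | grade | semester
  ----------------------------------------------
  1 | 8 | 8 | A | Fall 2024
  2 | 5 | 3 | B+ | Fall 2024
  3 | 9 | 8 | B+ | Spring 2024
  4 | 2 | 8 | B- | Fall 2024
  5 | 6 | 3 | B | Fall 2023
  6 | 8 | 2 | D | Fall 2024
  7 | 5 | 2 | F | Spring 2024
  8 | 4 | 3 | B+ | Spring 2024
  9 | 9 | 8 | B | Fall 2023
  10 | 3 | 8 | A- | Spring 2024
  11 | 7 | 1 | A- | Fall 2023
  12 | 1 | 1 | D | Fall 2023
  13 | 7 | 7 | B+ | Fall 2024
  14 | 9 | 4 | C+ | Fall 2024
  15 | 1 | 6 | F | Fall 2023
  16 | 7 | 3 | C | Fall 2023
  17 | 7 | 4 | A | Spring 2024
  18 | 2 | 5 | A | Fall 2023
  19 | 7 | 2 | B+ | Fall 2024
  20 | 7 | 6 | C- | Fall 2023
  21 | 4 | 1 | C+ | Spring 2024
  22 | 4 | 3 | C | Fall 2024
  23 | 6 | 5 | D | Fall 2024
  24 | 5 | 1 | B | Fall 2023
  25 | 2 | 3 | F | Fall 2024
SELECT year, AVG(gpa) AS avg_gpa FROM students GROUP BY year

Execution result:
year | avg_gpa
1 | 3.43
2 | 3.00
3 | 2.25
4 | 3.03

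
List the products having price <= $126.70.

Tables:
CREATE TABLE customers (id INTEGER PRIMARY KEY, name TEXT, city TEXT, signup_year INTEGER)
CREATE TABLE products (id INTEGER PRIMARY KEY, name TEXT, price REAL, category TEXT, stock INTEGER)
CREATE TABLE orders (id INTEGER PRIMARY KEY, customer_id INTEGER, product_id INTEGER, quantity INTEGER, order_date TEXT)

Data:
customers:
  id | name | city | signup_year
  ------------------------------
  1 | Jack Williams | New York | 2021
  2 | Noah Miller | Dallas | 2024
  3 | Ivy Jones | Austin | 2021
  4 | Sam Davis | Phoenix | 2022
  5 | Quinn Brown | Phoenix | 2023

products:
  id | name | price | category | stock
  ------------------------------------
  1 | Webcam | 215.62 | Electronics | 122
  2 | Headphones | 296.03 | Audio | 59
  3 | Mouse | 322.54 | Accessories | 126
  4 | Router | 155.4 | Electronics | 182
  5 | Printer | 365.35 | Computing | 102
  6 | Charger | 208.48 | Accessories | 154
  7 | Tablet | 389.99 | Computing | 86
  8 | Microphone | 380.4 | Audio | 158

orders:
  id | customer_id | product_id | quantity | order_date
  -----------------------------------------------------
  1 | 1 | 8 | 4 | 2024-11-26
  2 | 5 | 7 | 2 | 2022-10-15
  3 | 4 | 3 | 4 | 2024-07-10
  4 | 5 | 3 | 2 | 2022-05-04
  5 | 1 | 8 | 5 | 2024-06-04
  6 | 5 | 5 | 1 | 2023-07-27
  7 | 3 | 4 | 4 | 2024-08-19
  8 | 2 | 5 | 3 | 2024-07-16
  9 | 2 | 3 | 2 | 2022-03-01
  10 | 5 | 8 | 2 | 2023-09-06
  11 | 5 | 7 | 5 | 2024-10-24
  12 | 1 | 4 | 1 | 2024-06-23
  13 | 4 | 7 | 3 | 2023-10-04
SELECT name, price FROM products WHERE price <= 126.7

Execution result:
(no rows)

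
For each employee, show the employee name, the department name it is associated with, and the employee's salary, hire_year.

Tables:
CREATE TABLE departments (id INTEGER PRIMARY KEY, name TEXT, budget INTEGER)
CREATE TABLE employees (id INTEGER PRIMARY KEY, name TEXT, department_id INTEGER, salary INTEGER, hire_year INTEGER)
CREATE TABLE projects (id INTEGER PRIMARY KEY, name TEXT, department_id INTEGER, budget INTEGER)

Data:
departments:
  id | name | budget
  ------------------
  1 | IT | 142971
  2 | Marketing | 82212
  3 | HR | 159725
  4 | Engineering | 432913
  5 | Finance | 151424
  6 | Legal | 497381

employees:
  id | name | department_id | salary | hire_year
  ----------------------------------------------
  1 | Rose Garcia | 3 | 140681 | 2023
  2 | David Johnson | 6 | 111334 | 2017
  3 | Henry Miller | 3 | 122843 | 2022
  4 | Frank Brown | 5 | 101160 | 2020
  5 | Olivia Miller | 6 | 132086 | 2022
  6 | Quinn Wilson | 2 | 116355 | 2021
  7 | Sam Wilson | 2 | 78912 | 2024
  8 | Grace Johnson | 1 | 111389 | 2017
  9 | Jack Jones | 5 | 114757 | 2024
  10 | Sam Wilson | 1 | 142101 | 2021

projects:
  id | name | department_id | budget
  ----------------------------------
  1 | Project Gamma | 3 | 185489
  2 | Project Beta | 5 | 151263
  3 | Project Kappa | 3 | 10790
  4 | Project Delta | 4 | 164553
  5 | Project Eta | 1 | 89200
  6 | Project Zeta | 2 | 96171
SELECT c.name, p.name AS department, c.salary, c.hire_year FROM employees c JOIN departments p ON c.department_id = p.id

Execution result:
name | department | salary | hire_year
Rose Garcia | HR | 140681 | 2023
David Johnson | Legal | 111334 | 2017
Henry Miller | HR | 122843 | 2022
Frank Brown | Finance | 101160 | 2020
Olivia Miller | Legal | 132086 | 2022
Quinn Wilson | Marketing | 116355 | 2021
Sam Wilson | Marketing | 78912 | 2024
Grace Johnson | IT | 111389 | 2017
Jack Jones | Finance | 114757 | 2024
Sam Wilson | IT | 142101 | 2021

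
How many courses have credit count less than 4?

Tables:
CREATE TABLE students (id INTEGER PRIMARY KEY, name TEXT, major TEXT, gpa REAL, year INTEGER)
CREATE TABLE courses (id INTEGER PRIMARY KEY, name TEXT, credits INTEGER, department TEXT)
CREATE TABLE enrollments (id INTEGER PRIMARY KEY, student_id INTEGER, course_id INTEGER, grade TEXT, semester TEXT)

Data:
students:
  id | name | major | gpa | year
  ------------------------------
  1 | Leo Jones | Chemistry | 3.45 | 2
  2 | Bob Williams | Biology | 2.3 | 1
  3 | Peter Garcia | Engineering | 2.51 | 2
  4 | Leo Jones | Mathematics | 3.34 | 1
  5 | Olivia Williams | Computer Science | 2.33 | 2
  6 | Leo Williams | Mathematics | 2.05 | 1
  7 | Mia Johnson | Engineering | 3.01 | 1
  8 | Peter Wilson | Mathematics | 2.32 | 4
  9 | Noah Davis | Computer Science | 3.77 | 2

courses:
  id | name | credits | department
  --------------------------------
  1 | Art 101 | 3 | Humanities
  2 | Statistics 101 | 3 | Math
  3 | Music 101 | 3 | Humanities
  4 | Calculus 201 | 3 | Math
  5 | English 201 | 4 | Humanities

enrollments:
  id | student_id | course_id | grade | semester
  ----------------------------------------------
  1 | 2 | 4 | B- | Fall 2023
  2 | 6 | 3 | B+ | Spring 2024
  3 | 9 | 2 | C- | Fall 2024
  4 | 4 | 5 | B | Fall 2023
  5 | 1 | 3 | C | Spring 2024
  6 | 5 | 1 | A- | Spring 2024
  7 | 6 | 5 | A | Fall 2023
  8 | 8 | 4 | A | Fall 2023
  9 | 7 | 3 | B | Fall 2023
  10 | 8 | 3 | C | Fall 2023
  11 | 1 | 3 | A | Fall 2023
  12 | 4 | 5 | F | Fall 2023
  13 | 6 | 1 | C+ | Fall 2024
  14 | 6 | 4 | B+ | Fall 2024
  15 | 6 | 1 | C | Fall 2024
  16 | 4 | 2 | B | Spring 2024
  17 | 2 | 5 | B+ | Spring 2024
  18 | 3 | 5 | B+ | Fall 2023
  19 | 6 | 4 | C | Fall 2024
SELECT COUNT(*) FROM courses WHERE credits < 4

Execution result:
4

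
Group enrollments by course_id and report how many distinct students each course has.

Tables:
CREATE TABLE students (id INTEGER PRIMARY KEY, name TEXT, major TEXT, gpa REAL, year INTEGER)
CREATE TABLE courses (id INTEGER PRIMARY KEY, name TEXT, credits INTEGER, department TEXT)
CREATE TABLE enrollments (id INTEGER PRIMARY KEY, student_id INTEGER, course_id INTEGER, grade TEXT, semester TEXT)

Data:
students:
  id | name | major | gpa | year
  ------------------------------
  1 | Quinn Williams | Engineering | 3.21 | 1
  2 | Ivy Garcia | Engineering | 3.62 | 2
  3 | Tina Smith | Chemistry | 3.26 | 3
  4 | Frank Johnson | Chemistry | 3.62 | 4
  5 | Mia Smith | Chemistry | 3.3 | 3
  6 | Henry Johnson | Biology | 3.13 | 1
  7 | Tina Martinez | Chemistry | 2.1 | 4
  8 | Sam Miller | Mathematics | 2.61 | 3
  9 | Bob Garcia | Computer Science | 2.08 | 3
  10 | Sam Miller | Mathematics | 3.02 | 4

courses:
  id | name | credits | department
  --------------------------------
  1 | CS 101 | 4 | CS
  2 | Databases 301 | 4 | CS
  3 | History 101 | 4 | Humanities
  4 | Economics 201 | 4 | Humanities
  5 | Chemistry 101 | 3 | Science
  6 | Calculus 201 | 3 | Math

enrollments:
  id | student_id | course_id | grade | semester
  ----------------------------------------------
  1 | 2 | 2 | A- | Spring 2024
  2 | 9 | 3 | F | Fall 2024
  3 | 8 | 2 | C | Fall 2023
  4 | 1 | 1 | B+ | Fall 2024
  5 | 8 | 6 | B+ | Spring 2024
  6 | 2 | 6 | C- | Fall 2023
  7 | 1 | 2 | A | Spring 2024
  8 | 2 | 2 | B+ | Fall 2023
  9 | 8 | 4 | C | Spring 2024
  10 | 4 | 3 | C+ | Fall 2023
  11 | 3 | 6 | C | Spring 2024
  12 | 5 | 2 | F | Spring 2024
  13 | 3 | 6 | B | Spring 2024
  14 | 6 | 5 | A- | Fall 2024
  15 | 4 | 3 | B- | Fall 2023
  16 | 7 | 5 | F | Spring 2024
SELECT course_id, COUNT(DISTINCT student_id) AS distinct_student_count FROM enrollments GROUP BY course_id

Execution result:
course_id | distinct_student_count
1 | 1
2 | 4
3 | 2
4 | 1
5 | 2
6 | 3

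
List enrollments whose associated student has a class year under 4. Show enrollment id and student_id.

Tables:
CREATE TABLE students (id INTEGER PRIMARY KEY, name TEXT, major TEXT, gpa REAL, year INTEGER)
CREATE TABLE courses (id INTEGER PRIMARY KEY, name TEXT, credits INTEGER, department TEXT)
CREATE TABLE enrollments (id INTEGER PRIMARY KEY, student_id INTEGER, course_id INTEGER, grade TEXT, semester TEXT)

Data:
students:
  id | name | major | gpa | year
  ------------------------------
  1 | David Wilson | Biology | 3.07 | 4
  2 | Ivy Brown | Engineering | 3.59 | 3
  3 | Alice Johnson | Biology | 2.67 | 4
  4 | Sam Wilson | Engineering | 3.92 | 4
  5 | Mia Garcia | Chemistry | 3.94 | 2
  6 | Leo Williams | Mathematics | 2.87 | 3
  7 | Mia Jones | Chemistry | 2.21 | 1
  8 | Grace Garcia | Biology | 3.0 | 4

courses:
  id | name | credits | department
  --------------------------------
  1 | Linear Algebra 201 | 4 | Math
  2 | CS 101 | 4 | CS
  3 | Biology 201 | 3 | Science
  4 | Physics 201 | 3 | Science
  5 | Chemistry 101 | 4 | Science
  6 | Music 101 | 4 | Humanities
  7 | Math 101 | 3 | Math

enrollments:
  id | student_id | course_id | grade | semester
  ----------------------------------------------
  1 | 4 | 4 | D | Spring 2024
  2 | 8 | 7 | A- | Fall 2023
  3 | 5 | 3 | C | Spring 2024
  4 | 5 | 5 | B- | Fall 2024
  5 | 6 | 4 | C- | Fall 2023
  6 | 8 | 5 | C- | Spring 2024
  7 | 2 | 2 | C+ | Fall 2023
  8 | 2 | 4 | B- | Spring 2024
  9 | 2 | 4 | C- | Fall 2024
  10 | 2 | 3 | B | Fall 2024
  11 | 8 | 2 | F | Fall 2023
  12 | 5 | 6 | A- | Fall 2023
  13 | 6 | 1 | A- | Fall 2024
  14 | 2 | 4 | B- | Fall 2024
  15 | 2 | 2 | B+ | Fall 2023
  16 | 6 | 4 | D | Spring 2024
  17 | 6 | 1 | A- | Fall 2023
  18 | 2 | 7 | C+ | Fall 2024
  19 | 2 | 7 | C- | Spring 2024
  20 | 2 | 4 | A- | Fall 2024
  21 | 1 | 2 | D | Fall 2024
SELECT id, student_id FROM enrollments WHERE student_id IN (SELECT id FROM students WHERE year < 4)

Execution result:
id | student_id
3 | 5
4 | 5
5 | 6
7 | 2
8 | 2
9 | 2
10 | 2
12 | 5
13 | 6
14 | 2
15 | 2
16 | 6
17 | 6
18 | 2
19 | 2
20 | 2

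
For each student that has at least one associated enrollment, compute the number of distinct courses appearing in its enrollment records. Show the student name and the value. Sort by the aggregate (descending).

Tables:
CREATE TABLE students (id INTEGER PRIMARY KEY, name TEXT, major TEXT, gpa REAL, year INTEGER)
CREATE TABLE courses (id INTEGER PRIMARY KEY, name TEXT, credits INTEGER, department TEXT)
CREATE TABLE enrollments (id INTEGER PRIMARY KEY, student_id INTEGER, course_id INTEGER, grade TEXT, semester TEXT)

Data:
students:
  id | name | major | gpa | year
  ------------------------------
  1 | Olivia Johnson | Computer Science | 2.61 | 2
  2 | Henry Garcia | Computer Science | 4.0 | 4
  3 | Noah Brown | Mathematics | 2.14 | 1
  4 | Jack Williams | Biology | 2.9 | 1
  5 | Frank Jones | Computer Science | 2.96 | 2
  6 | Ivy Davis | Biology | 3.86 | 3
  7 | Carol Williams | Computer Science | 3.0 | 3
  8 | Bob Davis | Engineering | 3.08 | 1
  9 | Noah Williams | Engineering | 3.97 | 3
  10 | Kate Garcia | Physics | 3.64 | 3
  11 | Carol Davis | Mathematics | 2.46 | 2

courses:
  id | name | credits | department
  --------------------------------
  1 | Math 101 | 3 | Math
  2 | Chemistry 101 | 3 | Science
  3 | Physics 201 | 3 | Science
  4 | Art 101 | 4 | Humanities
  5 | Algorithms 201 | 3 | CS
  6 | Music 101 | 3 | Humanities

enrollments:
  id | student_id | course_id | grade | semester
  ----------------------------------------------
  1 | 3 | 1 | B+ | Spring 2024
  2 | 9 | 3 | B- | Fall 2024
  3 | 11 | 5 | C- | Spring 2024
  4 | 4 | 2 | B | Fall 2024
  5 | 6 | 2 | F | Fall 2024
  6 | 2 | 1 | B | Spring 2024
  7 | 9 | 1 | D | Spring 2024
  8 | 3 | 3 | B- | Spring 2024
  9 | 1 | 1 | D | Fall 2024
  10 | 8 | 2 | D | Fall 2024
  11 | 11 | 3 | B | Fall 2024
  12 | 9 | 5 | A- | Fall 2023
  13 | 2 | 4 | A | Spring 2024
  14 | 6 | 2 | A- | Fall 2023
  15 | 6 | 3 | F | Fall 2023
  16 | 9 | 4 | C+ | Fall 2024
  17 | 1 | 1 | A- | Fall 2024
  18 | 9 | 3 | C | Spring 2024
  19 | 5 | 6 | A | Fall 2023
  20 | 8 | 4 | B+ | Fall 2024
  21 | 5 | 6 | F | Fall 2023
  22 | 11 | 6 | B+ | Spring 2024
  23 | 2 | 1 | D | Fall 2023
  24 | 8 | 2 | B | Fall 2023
SELECT p.name, COUNT(DISTINCT c.course_id) AS distinct_course_count FROM enrollments c JOIN students p ON c.student_id = p.id GROUP BY p.id, p.name ORDER BY distinct_course_count DESC

Execution result:
name | distinct_course_count
Noah Williams | 4
Carol Davis | 3
Henry Garcia | 2
Noah Brown | 2
Ivy Davis | 2
Bob Davis | 2
Olivia Johnson | 1
Jack Williams | 1
Frank Jones | 1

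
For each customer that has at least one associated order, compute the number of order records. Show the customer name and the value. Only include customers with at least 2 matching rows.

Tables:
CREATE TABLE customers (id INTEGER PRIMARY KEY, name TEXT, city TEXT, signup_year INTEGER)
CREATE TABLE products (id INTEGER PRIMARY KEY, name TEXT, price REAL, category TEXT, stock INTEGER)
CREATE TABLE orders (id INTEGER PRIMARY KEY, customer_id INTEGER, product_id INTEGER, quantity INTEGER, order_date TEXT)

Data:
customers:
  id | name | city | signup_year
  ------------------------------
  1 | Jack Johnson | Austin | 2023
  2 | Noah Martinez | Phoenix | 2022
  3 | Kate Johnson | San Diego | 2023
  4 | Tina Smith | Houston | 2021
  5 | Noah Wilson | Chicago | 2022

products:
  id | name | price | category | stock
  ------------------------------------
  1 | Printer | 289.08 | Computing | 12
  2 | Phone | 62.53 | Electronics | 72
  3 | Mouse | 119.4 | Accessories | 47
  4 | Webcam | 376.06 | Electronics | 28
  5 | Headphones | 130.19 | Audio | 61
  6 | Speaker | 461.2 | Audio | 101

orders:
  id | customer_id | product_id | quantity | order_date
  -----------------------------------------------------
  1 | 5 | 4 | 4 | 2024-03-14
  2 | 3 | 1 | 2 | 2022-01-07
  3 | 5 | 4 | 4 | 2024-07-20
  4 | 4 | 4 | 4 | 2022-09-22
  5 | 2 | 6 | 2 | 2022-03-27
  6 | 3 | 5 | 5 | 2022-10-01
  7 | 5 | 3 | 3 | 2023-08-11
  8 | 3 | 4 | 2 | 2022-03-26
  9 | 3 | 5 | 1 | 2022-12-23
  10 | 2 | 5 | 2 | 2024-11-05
SELECT p.name, COUNT(*) AS n FROM orders c JOIN customers p ON c.customer_id = p.id GROUP BY p.id, p.name HAVING COUNT(*) >= 2

Execution result:
name | n
Noah Martinez | 2
Kate Johnson | 4
Noah Wilson | 3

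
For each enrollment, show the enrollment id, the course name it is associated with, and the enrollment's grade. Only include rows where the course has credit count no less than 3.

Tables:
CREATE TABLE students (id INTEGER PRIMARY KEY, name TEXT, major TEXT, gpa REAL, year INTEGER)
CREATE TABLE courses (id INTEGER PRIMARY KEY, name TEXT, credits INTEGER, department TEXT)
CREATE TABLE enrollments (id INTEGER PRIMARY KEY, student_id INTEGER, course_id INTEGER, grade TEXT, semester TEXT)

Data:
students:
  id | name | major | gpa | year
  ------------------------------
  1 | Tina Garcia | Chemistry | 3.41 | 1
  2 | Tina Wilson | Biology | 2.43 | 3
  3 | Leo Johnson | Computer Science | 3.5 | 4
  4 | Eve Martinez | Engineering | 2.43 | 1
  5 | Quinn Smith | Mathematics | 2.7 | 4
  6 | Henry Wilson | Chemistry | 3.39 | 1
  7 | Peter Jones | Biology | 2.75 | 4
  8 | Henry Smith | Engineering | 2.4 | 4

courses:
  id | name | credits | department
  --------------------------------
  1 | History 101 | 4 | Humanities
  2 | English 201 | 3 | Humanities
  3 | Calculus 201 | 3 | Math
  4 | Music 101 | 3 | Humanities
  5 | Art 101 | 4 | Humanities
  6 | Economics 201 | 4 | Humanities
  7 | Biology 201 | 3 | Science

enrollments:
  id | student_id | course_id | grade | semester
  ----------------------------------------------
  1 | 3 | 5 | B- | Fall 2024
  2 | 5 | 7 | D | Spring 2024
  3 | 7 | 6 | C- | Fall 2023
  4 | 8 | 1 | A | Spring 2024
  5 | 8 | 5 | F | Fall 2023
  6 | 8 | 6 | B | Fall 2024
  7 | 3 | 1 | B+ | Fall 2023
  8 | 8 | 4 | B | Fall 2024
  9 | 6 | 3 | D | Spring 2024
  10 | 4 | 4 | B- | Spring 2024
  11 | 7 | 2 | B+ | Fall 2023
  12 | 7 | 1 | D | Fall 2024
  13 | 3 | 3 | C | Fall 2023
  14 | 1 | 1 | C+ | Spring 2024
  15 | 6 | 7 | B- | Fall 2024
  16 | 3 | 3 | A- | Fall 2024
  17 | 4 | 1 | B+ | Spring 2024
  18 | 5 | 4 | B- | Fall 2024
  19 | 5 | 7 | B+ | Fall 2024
SELECT c.id, p.name AS course, c.grade FROM enrollments c JOIN courses p ON c.course_id = p.id WHERE p.credits >= 3

Execution result:
id | course | grade
1 | Art 101 | B-
2 | Biology 201 | D
3 | Economics 201 | C-
4 | History 101 | A
5 | Art 101 | F
6 | Economics 201 | B
7 | History 101 | B+
8 | Music 101 | B
9 | Calculus 201 | D
10 | Music 101 | B-
11 | English 201 | B+
12 | History 101 | D
13 | Calculus 201 | C
14 | History 101 | C+
15 | Biology 201 | B-
16 | Calculus 201 | A-
17 | History 101 | B+
18 | Music 101 | B-
19 | Biology 201 | B+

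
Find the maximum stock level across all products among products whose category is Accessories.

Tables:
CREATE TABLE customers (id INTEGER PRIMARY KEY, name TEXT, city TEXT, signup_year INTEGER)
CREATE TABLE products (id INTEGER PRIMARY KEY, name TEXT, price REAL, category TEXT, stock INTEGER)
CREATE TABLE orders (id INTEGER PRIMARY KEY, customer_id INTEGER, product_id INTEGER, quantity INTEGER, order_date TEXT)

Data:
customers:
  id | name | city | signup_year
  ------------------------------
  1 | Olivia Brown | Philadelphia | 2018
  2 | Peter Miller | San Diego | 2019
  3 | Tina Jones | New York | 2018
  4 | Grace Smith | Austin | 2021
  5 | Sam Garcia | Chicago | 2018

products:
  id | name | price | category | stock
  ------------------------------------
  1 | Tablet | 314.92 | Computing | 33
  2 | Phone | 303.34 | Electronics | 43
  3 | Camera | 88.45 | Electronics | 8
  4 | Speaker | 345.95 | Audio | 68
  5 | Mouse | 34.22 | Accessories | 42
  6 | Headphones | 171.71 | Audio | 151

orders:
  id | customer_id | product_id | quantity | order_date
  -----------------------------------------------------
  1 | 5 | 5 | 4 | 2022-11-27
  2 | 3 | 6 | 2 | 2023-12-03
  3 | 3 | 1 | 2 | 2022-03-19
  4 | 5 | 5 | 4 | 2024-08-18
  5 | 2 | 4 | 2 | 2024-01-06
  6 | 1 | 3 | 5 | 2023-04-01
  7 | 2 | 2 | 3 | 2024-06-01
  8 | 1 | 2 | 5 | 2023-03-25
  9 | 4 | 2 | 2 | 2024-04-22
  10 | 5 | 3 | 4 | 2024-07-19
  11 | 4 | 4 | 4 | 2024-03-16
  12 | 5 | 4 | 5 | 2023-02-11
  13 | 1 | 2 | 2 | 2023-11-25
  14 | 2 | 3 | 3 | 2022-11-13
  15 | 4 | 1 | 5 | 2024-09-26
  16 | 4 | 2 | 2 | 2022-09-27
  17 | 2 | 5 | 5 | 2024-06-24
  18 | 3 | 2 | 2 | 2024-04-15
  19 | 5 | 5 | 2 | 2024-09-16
SELECT MAX(stock) FROM products WHERE category = 'Accessories'

Execution result:
42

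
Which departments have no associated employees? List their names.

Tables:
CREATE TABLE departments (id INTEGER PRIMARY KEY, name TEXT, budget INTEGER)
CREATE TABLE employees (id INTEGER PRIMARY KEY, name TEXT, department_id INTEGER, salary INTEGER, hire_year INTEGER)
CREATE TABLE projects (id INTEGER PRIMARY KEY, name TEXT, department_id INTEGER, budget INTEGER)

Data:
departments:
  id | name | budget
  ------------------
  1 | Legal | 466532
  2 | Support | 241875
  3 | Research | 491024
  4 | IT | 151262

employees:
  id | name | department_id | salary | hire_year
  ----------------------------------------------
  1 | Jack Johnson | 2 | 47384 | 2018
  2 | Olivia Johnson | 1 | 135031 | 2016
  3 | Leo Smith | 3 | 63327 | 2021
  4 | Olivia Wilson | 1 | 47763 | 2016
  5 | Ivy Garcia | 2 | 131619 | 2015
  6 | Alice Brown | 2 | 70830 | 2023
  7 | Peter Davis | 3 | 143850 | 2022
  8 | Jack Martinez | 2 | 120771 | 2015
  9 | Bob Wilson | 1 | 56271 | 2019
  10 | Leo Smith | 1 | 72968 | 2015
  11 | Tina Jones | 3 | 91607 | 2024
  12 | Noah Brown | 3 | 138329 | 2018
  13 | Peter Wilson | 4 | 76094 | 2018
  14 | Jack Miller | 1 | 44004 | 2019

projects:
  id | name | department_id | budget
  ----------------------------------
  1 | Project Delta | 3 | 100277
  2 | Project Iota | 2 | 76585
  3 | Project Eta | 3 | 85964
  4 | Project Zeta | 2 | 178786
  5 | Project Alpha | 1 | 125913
SELECT p.name FROM departments p LEFT JOIN employees c ON c.department_id = p.id WHERE c.id IS NULL

Execution result:
(no rows)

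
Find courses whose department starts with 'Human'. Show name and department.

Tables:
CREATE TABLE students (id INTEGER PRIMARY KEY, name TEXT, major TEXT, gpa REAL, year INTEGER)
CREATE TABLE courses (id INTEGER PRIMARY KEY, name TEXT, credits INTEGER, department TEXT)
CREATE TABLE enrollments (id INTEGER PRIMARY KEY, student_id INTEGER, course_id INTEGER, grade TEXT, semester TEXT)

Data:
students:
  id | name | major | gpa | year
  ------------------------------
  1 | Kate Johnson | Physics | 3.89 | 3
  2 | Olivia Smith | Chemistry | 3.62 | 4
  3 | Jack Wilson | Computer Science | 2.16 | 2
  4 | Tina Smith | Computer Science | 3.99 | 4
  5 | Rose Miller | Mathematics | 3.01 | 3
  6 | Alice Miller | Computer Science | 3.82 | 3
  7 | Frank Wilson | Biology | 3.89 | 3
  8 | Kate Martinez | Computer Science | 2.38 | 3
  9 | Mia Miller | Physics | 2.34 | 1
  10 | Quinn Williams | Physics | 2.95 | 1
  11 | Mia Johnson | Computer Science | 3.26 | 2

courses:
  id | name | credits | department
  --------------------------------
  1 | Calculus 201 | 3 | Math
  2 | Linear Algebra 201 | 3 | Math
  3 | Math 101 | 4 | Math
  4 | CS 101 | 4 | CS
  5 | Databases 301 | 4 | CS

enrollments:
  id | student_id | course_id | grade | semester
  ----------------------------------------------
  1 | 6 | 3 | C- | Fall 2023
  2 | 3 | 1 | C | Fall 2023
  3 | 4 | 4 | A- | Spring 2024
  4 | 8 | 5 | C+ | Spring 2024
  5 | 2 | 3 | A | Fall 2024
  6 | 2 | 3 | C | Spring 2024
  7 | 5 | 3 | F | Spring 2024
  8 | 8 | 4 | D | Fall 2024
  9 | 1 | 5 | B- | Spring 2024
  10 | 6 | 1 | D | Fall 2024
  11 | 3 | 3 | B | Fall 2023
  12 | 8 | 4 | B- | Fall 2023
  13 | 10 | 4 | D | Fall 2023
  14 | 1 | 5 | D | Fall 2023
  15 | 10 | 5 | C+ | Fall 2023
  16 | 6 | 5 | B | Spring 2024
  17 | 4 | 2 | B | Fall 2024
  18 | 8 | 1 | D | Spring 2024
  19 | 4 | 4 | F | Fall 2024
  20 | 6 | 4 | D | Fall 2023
SELECT name, department FROM courses WHERE department LIKE 'Human%'

Execution result:
(no rows)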